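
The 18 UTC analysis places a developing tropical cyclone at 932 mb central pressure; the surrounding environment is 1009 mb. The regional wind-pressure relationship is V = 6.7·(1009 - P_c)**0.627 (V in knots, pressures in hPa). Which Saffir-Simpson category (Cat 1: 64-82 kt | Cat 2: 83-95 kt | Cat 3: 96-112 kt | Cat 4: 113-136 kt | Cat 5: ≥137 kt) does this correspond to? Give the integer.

3

ΔP = 1009 − 932 = 77 mb.
V ≈ 6.7 × 77^0.627 = 6.7 × 15.23 ≈ 102 kt.
102 kt falls in the Category 3 band.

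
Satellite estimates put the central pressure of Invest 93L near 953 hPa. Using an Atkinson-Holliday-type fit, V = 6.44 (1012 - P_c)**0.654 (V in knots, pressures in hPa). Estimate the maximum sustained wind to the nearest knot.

93 kt

ΔP = 1012 − 953 = 59 hPa.
59^0.654 ≈ 14.393.
V ≈ 6.44 × 14.393 ≈ 92.7 kt.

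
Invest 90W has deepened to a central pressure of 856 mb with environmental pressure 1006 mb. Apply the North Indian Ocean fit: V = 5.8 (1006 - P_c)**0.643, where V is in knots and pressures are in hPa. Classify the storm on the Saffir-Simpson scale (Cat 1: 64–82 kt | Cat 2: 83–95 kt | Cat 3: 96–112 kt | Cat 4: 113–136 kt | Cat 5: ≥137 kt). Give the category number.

ΔP = 1006 − 856 = 150 mb.
V ≈ 5.8 × 150^0.643 = 5.8 × 25.07 ≈ 145 kt.
145 kt falls in the Category 5 band.

5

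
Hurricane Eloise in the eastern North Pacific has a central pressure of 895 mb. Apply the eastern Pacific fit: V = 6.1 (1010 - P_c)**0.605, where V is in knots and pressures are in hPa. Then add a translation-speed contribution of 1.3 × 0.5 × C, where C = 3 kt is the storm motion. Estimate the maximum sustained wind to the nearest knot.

ΔP = 1010 − 895 = 115 mb.
115^0.605 ≈ 17.649.
V ≈ 6.1 × 17.649 ≈ 107.7 kt.
Translation term: 1.3 × 0.5 × 3 = 1.95 kt.
Corrected V ≈ 109.65 kt → 110 kt.

110 kt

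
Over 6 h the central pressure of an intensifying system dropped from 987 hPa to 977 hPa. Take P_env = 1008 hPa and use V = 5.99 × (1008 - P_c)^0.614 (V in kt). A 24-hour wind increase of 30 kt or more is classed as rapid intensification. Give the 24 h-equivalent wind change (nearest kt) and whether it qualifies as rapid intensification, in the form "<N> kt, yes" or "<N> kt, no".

42 kt, yes

V₁: ΔP = 21, V ≈ 5.99 × 21^0.614 ≈ 38.84 kt.
V₂: ΔP = 31, V ≈ 5.99 × 31^0.614 ≈ 49.33 kt.
ΔV over 6 h = 10.49 kt → 24 h equivalent = 10.49 × 24/6 ≈ 41.96 kt.
42 kt ≥ 30 kt ⇒ rapid intensification.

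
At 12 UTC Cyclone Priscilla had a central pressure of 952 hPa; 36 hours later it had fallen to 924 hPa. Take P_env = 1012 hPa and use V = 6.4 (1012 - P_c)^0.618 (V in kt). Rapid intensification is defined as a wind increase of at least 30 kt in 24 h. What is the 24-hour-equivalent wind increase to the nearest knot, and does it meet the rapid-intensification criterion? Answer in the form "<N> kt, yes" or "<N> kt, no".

14 kt, no

V₁: ΔP = 60, V ≈ 6.4 × 60^0.618 ≈ 80.37 kt.
V₂: ΔP = 88, V ≈ 6.4 × 88^0.618 ≈ 101.83 kt.
ΔV over 36 h = 21.46 kt → 24 h equivalent = 21.46 × 24/36 ≈ 14.31 kt.
14 kt < 30 kt ⇒ not rapid intensification.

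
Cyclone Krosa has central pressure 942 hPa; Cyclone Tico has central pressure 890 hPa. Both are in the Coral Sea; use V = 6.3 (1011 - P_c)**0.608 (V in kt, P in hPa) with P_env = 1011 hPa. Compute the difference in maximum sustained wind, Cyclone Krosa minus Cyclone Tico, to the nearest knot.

Cyclone Krosa: ΔP = 69; V ≈ 6.3 × 69^0.608 ≈ 82.67 kt.
Cyclone Tico: ΔP = 121; V ≈ 6.3 × 121^0.608 ≈ 116.33 kt.
Difference ≈ 82.67 − 116.33 = -33.66 → -34 kt.

-34 kt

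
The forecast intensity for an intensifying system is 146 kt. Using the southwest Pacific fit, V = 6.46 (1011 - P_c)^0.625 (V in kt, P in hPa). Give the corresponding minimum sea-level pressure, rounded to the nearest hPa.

864 hPa

ΔP = (V / 6.46)^(1/0.625) = (146/6.46)^1.600.
146/6.46 = 22.601; 22.601^1.600 ≈ 146.75 hPa.
P_c = 1011 − 146.75 = 864.25 ≈ 864 hPa.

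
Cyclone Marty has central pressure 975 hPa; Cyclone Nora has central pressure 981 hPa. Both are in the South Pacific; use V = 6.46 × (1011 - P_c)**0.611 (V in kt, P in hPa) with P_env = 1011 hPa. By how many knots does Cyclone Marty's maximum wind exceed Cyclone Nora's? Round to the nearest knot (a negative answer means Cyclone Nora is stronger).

6 kt

Cyclone Marty: ΔP = 36; V ≈ 6.46 × 36^0.611 ≈ 57.69 kt.
Cyclone Nora: ΔP = 30; V ≈ 6.46 × 30^0.611 ≈ 51.61 kt.
Difference ≈ 57.69 − 51.61 = 6.08 → 6 kt.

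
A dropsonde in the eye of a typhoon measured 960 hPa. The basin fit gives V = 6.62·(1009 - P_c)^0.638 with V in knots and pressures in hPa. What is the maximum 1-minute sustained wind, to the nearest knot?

79 kt

ΔP = 1009 − 960 = 49 hPa.
49^0.638 ≈ 11.977.
V ≈ 6.62 × 11.977 ≈ 79.3 kt.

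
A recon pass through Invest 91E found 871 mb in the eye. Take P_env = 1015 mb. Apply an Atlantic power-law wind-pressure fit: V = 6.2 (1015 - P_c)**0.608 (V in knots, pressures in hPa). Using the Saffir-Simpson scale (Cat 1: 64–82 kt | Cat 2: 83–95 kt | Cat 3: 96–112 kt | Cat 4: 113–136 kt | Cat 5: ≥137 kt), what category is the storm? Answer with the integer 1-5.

ΔP = 1015 − 871 = 144 mb.
V ≈ 6.2 × 144^0.608 = 6.2 × 20.53 ≈ 127 kt.
127 kt falls in the Category 4 band.

4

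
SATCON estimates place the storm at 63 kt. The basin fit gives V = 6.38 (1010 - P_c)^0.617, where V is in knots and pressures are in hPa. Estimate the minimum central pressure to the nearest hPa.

ΔP = (V / 6.38)^(1/0.617) = (63/6.38)^1.621.
63/6.38 = 9.875; 9.875^1.621 ≈ 40.91 hPa.
P_c = 1010 − 40.91 = 969.09 ≈ 969 hPa.

969 hPa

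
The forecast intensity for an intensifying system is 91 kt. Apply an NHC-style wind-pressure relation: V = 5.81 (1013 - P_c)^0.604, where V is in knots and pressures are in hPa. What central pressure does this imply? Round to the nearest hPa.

918 hPa

ΔP = (V / 5.81)^(1/0.604) = (91/5.81)^1.656.
91/5.81 = 15.663; 15.663^1.656 ≈ 95.12 hPa.
P_c = 1013 − 95.12 = 917.88 ≈ 918 hPa.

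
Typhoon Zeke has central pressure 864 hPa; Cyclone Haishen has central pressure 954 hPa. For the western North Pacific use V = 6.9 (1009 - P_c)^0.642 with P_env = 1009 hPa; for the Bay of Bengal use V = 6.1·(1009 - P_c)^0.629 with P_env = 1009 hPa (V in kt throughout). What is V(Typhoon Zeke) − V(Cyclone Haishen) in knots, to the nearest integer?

Typhoon Zeke: ΔP = 145; V ≈ 6.9 × 145^0.642 ≈ 168.44 kt.
Cyclone Haishen: ΔP = 55; V ≈ 6.1 × 55^0.629 ≈ 75.86 kt.
Difference ≈ 168.44 − 75.86 = 92.58 → 93 kt.

93 kt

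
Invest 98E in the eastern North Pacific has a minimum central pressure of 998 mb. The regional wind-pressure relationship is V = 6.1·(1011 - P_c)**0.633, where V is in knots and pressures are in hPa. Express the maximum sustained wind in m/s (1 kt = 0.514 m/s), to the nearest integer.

ΔP = 1011 − 998 = 13 mb.
V ≈ 6.1 × 13^0.633 = 6.1 × 5.071 ≈ 30.935 kt.
30.935 × 0.514 ≈ 15.90 m/s → 16 m/s.

16 m/s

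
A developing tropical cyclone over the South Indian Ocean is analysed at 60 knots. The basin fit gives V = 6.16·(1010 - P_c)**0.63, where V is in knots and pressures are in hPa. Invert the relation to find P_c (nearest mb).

973 mb

ΔP = (V / 6.16)^(1/0.63) = (60/6.16)^1.587.
60/6.16 = 9.740; 9.740^1.587 ≈ 37.08 mb.
P_c = 1010 − 37.08 = 972.92 ≈ 973 mb.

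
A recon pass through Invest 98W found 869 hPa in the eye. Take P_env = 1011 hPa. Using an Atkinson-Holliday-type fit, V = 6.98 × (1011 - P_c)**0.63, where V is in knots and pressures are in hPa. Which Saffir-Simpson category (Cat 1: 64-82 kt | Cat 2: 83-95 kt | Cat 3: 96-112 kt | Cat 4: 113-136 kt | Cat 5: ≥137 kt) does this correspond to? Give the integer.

5

ΔP = 1011 − 869 = 142 hPa.
V ≈ 6.98 × 142^0.63 = 6.98 × 22.70 ≈ 158 kt.
158 kt falls in the Category 5 band.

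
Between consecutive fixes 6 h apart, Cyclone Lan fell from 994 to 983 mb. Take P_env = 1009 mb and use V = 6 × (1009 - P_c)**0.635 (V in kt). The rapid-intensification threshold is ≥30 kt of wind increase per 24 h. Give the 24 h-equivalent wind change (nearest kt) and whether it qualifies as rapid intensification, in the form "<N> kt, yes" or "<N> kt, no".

56 kt, yes

V₁: ΔP = 15, V ≈ 6 × 15^0.635 ≈ 33.49 kt.
V₂: ΔP = 26, V ≈ 6 × 26^0.635 ≈ 47.50 kt.
ΔV over 6 h = 14.01 kt → 24 h equivalent = 14.01 × 24/6 ≈ 56.04 kt.
56 kt ≥ 30 kt ⇒ rapid intensification.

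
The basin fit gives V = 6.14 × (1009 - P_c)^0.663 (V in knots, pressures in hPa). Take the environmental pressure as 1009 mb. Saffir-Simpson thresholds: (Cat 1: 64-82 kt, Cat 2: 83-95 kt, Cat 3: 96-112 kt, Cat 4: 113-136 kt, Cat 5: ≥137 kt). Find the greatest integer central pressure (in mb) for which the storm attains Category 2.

958 mb

Category 2 begins at V = 83 kt.
Required ΔP = (83/6.14)^(1/0.663) = 13.518^1.508 ≈ 50.79 mb.
P_c ≤ 1009 − 50.79 = 958.21, so the highest integer P_c is 958 mb.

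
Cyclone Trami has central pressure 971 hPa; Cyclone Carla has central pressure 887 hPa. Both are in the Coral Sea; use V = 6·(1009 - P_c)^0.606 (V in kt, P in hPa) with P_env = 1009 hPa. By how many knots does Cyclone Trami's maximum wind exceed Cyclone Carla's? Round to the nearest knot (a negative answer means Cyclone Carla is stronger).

Cyclone Trami: ΔP = 38; V ≈ 6 × 38^0.606 ≈ 54.39 kt.
Cyclone Carla: ΔP = 122; V ≈ 6 × 122^0.606 ≈ 110.28 kt.
Difference ≈ 54.39 − 110.28 = -55.89 → -56 kt.

-56 kt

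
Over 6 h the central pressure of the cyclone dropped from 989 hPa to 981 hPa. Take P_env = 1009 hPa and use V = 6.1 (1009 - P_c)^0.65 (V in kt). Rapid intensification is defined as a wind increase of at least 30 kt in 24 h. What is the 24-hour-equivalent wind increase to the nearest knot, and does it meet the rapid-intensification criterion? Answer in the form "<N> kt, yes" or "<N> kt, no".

V₁: ΔP = 20, V ≈ 6.1 × 20^0.65 ≈ 42.76 kt.
V₂: ΔP = 28, V ≈ 6.1 × 28^0.65 ≈ 53.21 kt.
ΔV over 6 h = 10.45 kt → 24 h equivalent = 10.45 × 24/6 ≈ 41.80 kt.
42 kt ≥ 30 kt ⇒ rapid intensification.

42 kt, yes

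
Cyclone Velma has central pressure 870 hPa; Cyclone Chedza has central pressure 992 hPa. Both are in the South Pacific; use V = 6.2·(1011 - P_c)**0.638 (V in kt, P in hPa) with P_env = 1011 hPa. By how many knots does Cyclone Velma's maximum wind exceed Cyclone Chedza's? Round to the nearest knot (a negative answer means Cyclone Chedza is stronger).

Cyclone Velma: ΔP = 141; V ≈ 6.2 × 141^0.638 ≈ 145.74 kt.
Cyclone Chedza: ΔP = 19; V ≈ 6.2 × 19^0.638 ≈ 40.57 kt.
Difference ≈ 145.74 − 40.57 = 105.17 → 105 kt.

105 kt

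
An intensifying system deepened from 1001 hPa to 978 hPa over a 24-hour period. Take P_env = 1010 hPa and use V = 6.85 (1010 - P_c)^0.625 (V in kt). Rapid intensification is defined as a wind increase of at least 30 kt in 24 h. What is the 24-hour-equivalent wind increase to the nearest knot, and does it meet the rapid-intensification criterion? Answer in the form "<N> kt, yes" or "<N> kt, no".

V₁: ΔP = 9, V ≈ 6.85 × 9^0.625 ≈ 27.05 kt.
V₂: ΔP = 32, V ≈ 6.85 × 32^0.625 ≈ 59.76 kt.
ΔV over 24 h = 32.71 kt → 24 h equivalent = 32.71 × 24/24 ≈ 32.71 kt.
33 kt ≥ 30 kt ⇒ rapid intensification.

33 kt, yes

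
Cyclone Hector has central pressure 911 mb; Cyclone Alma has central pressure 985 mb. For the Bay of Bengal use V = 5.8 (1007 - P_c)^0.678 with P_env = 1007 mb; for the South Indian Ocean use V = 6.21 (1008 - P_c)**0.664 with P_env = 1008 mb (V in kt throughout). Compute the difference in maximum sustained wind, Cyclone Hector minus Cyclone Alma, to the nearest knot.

78 kt

Cyclone Hector: ΔP = 96; V ≈ 5.8 × 96^0.678 ≈ 128.06 kt.
Cyclone Alma: ΔP = 23; V ≈ 6.21 × 23^0.664 ≈ 49.81 kt.
Difference ≈ 128.06 − 49.81 = 78.25 → 78 kt.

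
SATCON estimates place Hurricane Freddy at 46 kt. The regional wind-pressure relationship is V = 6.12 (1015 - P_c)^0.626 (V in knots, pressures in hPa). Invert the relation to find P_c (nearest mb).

990 mb

ΔP = (V / 6.12)^(1/0.626) = (46/6.12)^1.597.
46/6.12 = 7.516; 7.516^1.597 ≈ 25.08 mb.
P_c = 1015 − 25.08 = 989.92 ≈ 990 mb.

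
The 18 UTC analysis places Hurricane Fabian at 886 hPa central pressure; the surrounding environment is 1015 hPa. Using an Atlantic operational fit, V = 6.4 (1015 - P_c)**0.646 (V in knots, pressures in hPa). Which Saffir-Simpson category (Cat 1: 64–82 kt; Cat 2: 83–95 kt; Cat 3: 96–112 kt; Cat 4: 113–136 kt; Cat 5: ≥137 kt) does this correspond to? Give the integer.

ΔP = 1015 − 886 = 129 hPa.
V ≈ 6.4 × 129^0.646 = 6.4 × 23.09 ≈ 148 kt.
148 kt falls in the Category 5 band.

5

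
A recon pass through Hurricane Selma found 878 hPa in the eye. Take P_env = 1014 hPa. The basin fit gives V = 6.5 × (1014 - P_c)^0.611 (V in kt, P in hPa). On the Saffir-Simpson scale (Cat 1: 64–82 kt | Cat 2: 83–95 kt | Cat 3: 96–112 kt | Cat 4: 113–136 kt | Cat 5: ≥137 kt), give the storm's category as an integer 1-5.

ΔP = 1014 − 878 = 136 hPa.
V ≈ 6.5 × 136^0.611 = 6.5 × 20.12 ≈ 131 kt.
131 kt falls in the Category 4 band.

4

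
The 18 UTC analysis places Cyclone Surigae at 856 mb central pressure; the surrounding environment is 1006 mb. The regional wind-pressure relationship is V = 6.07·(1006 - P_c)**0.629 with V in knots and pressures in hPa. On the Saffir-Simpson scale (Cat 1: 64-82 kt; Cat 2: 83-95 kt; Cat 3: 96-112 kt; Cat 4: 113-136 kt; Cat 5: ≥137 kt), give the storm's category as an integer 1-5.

5

ΔP = 1006 − 856 = 150 mb.
V ≈ 6.07 × 150^0.629 = 6.07 × 23.38 ≈ 142 kt.
142 kt falls in the Category 5 band.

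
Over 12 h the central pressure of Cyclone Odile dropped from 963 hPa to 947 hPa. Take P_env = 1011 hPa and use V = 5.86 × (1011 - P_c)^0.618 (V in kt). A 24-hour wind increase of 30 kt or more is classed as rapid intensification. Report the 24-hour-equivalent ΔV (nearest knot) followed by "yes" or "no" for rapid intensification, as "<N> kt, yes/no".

25 kt, no

V₁: ΔP = 48, V ≈ 5.86 × 48^0.618 ≈ 64.11 kt.
V₂: ΔP = 64, V ≈ 5.86 × 64^0.618 ≈ 76.58 kt.
ΔV over 12 h = 12.47 kt → 24 h equivalent = 12.47 × 24/12 ≈ 24.94 kt.
25 kt < 30 kt ⇒ not rapid intensification.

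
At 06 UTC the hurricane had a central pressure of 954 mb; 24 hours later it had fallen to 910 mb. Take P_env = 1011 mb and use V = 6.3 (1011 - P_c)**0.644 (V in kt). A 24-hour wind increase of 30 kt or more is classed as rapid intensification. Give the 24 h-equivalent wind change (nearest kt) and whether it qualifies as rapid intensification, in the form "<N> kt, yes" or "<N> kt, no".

38 kt, yes

V₁: ΔP = 57, V ≈ 6.3 × 57^0.644 ≈ 85.14 kt.
V₂: ΔP = 101, V ≈ 6.3 × 101^0.644 ≈ 123.06 kt.
ΔV over 24 h = 37.92 kt → 24 h equivalent = 37.92 × 24/24 ≈ 37.92 kt.
38 kt ≥ 30 kt ⇒ rapid intensification.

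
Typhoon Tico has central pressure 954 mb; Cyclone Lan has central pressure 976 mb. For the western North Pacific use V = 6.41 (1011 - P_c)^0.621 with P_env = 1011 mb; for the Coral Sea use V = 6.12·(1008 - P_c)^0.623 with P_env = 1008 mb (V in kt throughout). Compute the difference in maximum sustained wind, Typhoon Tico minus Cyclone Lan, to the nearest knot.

26 kt

Typhoon Tico: ΔP = 57; V ≈ 6.41 × 57^0.621 ≈ 78.93 kt.
Cyclone Lan: ΔP = 32; V ≈ 6.12 × 32^0.623 ≈ 53.02 kt.
Difference ≈ 78.93 − 53.02 = 25.91 → 26 kt.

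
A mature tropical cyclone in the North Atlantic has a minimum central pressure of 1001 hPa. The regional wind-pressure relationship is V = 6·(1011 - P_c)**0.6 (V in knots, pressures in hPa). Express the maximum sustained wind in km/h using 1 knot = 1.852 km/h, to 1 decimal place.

44.2 km/h

ΔP = 1011 − 1001 = 10 hPa.
V ≈ 6 × 10^0.6 = 6 × 3.981 ≈ 23.886 kt.
23.886 × 1.852 ≈ 44.24 km/h → 44.2 km/h.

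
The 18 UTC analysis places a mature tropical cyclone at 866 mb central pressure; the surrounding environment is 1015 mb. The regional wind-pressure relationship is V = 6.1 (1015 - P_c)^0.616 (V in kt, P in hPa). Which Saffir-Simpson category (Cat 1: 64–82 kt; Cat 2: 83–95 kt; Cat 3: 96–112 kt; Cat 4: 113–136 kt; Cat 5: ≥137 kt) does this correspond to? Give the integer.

ΔP = 1015 − 866 = 149 mb.
V ≈ 6.1 × 149^0.616 = 6.1 × 21.81 ≈ 133 kt.
133 kt falls in the Category 4 band.

4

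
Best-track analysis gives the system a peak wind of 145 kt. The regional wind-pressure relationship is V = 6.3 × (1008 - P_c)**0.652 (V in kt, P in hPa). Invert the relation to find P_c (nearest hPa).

885 hPa

ΔP = (V / 6.3)^(1/0.652) = (145/6.3)^1.534.
145/6.3 = 23.016; 23.016^1.534 ≈ 122.74 hPa.
P_c = 1008 − 122.74 = 885.26 ≈ 885 hPa.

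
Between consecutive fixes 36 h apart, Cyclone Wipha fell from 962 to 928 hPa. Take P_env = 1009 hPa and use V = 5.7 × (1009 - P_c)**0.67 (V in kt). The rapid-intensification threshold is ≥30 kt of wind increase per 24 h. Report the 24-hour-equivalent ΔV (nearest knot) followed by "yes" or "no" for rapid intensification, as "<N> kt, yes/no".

V₁: ΔP = 47, V ≈ 5.7 × 47^0.67 ≈ 75.19 kt.
V₂: ΔP = 81, V ≈ 5.7 × 81^0.67 ≈ 108.28 kt.
ΔV over 36 h = 33.09 kt → 24 h equivalent = 33.09 × 24/36 ≈ 22.06 kt.
22 kt < 30 kt ⇒ not rapid intensification.

22 kt, no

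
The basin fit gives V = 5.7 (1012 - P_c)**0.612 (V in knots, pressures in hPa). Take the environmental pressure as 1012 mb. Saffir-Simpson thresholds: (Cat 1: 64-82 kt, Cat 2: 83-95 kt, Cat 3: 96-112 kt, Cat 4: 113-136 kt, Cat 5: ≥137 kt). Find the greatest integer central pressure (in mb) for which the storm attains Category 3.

Category 3 begins at V = 96 kt.
Required ΔP = (96/5.7)^(1/0.612) = 16.842^1.634 ≈ 100.91 mb.
P_c ≤ 1012 − 100.91 = 911.09, so the highest integer P_c is 911 mb.

911 mb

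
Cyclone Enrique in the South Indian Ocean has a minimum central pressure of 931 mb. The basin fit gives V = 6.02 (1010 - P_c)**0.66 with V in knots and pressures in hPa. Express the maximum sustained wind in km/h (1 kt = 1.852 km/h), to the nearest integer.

ΔP = 1010 − 931 = 79 mb.
V ≈ 6.02 × 79^0.66 = 6.02 × 17.883 ≈ 107.654 kt.
107.654 × 1.852 ≈ 199.38 km/h → 199 km/h.

199 km/h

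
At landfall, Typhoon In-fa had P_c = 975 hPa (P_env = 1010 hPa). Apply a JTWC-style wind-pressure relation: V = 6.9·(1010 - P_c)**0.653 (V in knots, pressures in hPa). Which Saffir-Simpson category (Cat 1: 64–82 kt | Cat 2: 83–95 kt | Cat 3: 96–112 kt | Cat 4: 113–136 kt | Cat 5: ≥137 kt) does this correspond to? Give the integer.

1

ΔP = 1010 − 975 = 35 hPa.
V ≈ 6.9 × 35^0.653 = 6.9 × 10.19 ≈ 70 kt.
70 kt falls in the Category 1 band.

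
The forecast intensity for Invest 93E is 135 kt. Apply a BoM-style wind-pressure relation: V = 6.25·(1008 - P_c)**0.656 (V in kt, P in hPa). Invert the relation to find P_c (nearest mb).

ΔP = (V / 6.25)^(1/0.656) = (135/6.25)^1.524.
135/6.25 = 21.600; 21.600^1.524 ≈ 108.20 mb.
P_c = 1008 − 108.20 = 899.80 ≈ 900 mb.

900 mb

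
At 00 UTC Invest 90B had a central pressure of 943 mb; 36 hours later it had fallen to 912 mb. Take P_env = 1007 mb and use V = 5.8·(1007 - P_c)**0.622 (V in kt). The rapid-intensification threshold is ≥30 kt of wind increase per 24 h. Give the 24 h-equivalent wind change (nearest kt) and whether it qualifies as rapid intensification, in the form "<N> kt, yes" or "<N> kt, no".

V₁: ΔP = 64, V ≈ 5.8 × 64^0.622 ≈ 77.07 kt.
V₂: ΔP = 95, V ≈ 5.8 × 95^0.622 ≈ 98.53 kt.
ΔV over 36 h = 21.46 kt → 24 h equivalent = 21.46 × 24/36 ≈ 14.31 kt.
14 kt < 30 kt ⇒ not rapid intensification.

14 kt, no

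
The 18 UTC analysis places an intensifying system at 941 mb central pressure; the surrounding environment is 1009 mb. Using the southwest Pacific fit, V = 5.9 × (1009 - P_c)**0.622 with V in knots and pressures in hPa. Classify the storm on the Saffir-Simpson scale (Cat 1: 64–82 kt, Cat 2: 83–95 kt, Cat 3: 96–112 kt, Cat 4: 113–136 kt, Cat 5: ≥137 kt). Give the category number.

ΔP = 1009 − 941 = 68 mb.
V ≈ 5.9 × 68^0.622 = 5.9 × 13.80 ≈ 81 kt.
81 kt falls in the Category 1 band.

1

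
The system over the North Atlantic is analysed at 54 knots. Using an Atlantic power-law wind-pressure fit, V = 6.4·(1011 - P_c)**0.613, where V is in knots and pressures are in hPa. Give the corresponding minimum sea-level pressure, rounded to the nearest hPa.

ΔP = (V / 6.4)^(1/0.613) = (54/6.4)^1.631.
54/6.4 = 8.438; 8.438^1.631 ≈ 32.43 hPa.
P_c = 1011 − 32.43 = 978.57 ≈ 979 hPa.

979 hPa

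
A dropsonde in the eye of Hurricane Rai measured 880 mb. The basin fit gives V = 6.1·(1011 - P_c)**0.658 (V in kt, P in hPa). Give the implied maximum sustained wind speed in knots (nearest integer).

ΔP = 1011 − 880 = 131 mb.
131^0.658 ≈ 24.727.
V ≈ 6.1 × 24.727 ≈ 150.8 kt.

151 kt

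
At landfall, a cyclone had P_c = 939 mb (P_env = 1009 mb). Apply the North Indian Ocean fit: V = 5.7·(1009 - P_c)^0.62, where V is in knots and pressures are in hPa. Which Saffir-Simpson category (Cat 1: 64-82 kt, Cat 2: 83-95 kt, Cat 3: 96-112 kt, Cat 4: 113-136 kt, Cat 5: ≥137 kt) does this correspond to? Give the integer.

ΔP = 1009 − 939 = 70 mb.
V ≈ 5.7 × 70^0.62 = 5.7 × 13.93 ≈ 79 kt.
79 kt falls in the Category 1 band.

1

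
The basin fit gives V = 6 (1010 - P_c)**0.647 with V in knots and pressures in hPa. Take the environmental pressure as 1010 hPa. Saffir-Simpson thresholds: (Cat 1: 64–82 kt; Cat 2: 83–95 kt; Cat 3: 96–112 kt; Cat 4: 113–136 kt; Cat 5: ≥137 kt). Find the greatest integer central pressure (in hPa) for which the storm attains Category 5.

884 hPa

Category 5 begins at V = 137 kt.
Required ΔP = (137/6)^(1/0.647) = 22.833^1.546 ≈ 125.83 hPa.
P_c ≤ 1010 − 125.83 = 884.17, so the highest integer P_c is 884 hPa.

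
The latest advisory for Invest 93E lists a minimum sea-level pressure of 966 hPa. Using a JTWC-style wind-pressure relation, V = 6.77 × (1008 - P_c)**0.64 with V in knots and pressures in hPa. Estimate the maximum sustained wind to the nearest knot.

74 kt

ΔP = 1008 − 966 = 42 hPa.
42^0.64 ≈ 10.937.
V ≈ 6.77 × 10.937 ≈ 74.0 kt.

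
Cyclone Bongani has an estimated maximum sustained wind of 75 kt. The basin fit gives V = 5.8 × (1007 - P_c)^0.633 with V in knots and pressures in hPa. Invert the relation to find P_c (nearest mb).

ΔP = (V / 5.8)^(1/0.633) = (75/5.8)^1.580.
75/5.8 = 12.931; 12.931^1.580 ≈ 57.03 mb.
P_c = 1007 − 57.03 = 949.97 ≈ 950 mb.

950 mb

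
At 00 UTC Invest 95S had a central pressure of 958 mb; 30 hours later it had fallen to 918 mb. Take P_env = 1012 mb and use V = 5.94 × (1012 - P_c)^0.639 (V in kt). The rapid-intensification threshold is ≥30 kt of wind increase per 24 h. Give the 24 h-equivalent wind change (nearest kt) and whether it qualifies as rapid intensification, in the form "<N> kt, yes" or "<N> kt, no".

26 kt, no

V₁: ΔP = 54, V ≈ 5.94 × 54^0.639 ≈ 76.00 kt.
V₂: ΔP = 94, V ≈ 5.94 × 94^0.639 ≈ 108.30 kt.
ΔV over 30 h = 32.30 kt → 24 h equivalent = 32.30 × 24/30 ≈ 25.84 kt.
26 kt < 30 kt ⇒ not rapid intensification.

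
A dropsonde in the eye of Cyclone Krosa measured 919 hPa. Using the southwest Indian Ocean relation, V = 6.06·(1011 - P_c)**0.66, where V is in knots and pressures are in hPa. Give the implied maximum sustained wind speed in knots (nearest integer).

ΔP = 1011 − 919 = 92 hPa.
92^0.66 ≈ 19.774.
V ≈ 6.06 × 19.774 ≈ 119.8 kt.

120 kt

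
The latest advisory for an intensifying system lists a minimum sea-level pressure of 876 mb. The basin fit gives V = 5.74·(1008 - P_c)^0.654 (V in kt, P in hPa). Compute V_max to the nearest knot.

140 kt

ΔP = 1008 − 876 = 132 mb.
132^0.654 ≈ 24.370.
V ≈ 5.74 × 24.370 ≈ 139.9 kt.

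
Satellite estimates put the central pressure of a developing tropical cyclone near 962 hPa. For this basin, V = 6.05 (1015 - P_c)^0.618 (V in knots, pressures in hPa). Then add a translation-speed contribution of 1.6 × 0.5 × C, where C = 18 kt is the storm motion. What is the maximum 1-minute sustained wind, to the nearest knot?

ΔP = 1015 − 962 = 53 hPa.
53^0.618 ≈ 11.631.
V ≈ 6.05 × 11.631 ≈ 70.4 kt.
Translation term: 1.6 × 0.5 × 18 = 14.4 kt.
Corrected V ≈ 84.8 kt → 85 kt.

85 kt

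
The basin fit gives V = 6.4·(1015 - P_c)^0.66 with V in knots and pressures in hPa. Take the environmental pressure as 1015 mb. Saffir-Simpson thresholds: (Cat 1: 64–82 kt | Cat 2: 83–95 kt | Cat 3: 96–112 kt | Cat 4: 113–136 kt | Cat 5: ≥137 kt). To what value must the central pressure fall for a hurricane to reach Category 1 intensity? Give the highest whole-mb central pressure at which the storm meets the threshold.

982 mb

Category 1 begins at V = 64 kt.
Required ΔP = (64/6.4)^(1/0.66) = 10.000^1.515 ≈ 32.75 mb.
P_c ≤ 1015 − 32.75 = 982.25, so the highest integer P_c is 982 mb.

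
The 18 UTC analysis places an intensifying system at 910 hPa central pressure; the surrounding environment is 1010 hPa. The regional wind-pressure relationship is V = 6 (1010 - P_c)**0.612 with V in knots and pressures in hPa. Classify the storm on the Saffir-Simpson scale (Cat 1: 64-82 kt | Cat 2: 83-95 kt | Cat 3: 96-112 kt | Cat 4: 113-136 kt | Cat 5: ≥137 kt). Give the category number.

3

ΔP = 1010 − 910 = 100 hPa.
V ≈ 6 × 100^0.612 = 6 × 16.75 ≈ 100 kt.
100 kt falls in the Category 3 band.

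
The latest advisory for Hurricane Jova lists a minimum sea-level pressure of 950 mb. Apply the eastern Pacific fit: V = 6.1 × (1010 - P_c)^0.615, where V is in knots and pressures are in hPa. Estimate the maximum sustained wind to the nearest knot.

76 kt

ΔP = 1010 − 950 = 60 mb.
60^0.615 ≈ 12.404.
V ≈ 6.1 × 12.404 ≈ 75.7 kt.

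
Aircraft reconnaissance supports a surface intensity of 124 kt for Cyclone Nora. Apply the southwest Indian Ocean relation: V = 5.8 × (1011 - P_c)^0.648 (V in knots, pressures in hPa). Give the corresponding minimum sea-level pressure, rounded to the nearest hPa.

898 hPa

ΔP = (V / 5.8)^(1/0.648) = (124/5.8)^1.543.
124/5.8 = 21.379; 21.379^1.543 ≈ 112.84 hPa.
P_c = 1011 − 112.84 = 898.16 ≈ 898 hPa.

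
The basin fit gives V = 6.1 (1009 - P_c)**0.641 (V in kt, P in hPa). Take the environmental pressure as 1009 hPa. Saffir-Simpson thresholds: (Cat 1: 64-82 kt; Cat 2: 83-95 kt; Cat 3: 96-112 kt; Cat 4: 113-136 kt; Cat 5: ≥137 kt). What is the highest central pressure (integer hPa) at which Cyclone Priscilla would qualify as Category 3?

Category 3 begins at V = 96 kt.
Required ΔP = (96/6.1)^(1/0.641) = 15.738^1.560 ≈ 73.67 hPa.
P_c ≤ 1009 − 73.67 = 935.33, so the highest integer P_c is 935 hPa.

935 hPa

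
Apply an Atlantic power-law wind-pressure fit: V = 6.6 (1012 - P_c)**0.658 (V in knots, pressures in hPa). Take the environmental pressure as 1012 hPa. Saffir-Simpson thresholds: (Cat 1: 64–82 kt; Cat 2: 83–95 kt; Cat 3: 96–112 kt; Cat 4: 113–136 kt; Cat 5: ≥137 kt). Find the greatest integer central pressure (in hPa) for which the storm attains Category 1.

Category 1 begins at V = 64 kt.
Required ΔP = (64/6.6)^(1/0.658) = 9.697^1.520 ≈ 31.58 hPa.
P_c ≤ 1012 − 31.58 = 980.42, so the highest integer P_c is 980 hPa.

980 hPa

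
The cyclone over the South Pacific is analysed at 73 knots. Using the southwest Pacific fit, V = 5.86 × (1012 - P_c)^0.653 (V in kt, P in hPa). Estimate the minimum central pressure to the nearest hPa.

964 hPa

ΔP = (V / 5.86)^(1/0.653) = (73/5.86)^1.531.
73/5.86 = 12.457; 12.457^1.531 ≈ 47.59 hPa.
P_c = 1012 − 47.59 = 964.41 ≈ 964 hPa.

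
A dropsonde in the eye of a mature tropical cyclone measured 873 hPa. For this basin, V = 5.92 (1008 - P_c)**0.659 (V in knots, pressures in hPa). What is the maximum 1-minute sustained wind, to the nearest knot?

150 kt

ΔP = 1008 − 873 = 135 hPa.
135^0.659 ≈ 25.345.
V ≈ 5.92 × 25.345 ≈ 150.0 kt.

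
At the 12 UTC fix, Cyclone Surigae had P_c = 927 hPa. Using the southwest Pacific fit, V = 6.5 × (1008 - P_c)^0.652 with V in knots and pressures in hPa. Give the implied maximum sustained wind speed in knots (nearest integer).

114 kt

ΔP = 1008 − 927 = 81 hPa.
81^0.652 ≈ 17.552.
V ≈ 6.5 × 17.552 ≈ 114.1 kt.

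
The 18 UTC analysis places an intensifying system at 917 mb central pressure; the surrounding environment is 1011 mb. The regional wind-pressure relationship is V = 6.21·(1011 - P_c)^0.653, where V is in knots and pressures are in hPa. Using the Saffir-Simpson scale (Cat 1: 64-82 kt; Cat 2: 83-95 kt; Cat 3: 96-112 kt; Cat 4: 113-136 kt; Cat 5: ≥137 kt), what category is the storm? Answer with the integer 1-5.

4

ΔP = 1011 − 917 = 94 mb.
V ≈ 6.21 × 94^0.653 = 6.21 × 19.43 ≈ 121 kt.
121 kt falls in the Category 4 band.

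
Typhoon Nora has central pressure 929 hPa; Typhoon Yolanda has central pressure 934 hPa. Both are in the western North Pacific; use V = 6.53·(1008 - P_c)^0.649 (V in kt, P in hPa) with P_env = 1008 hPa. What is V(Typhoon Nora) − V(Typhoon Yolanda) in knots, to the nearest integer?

Typhoon Nora: ΔP = 79; V ≈ 6.53 × 79^0.649 ≈ 111.29 kt.
Typhoon Yolanda: ΔP = 74; V ≈ 6.53 × 74^0.649 ≈ 106.67 kt.
Difference ≈ 111.29 − 106.67 = 4.62 → 5 kt.

5 kt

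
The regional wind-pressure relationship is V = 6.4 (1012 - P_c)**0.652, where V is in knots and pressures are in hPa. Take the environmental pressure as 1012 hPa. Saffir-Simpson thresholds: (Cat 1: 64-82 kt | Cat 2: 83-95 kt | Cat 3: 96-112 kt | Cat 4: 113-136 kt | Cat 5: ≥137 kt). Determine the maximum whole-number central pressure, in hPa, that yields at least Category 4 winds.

930 hPa

Category 4 begins at V = 113 kt.
Required ΔP = (113/6.4)^(1/0.652) = 17.656^1.534 ≈ 81.74 hPa.
P_c ≤ 1012 − 81.74 = 930.26, so the highest integer P_c is 930 hPa.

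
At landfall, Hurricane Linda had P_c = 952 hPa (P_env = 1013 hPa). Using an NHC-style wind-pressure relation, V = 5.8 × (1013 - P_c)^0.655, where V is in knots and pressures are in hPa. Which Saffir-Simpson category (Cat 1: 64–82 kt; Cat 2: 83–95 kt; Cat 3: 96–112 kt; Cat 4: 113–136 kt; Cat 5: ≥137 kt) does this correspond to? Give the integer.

2

ΔP = 1013 − 952 = 61 hPa.
V ≈ 5.8 × 61^0.655 = 5.8 × 14.77 ≈ 86 kt.
86 kt falls in the Category 2 band.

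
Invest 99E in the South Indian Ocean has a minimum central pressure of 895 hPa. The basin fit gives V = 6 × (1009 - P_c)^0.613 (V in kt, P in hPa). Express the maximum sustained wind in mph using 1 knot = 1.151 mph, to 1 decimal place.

ΔP = 1009 − 895 = 114 hPa.
V ≈ 6 × 114^0.613 = 6 × 18.234 ≈ 109.404 kt.
109.404 × 1.151 ≈ 125.92 mph → 125.9 mph.

125.9 mph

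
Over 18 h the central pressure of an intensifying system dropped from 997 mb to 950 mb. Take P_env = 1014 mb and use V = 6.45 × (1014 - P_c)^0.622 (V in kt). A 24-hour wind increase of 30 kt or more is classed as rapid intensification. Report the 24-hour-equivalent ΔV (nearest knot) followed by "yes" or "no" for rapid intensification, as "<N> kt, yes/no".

64 kt, yes

V₁: ΔP = 17, V ≈ 6.45 × 17^0.622 ≈ 37.57 kt.
V₂: ΔP = 64, V ≈ 6.45 × 64^0.622 ≈ 85.70 kt.
ΔV over 18 h = 48.13 kt → 24 h equivalent = 48.13 × 24/18 ≈ 64.17 kt.
64 kt ≥ 30 kt ⇒ rapid intensification.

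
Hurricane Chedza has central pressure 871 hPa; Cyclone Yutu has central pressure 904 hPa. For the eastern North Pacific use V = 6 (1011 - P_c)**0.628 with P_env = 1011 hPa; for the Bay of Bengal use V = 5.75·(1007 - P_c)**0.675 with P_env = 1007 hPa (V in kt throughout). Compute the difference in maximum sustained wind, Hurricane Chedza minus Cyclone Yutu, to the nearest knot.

2 kt

Hurricane Chedza: ΔP = 140; V ≈ 6 × 140^0.628 ≈ 133.63 kt.
Cyclone Yutu: ΔP = 103; V ≈ 5.75 × 103^0.675 ≈ 131.32 kt.
Difference ≈ 133.63 − 131.32 = 2.31 → 2 kt.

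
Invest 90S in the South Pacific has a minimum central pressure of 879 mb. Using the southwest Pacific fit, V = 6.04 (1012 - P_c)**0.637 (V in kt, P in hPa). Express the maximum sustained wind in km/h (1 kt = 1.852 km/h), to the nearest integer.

ΔP = 1012 − 879 = 133 mb.
V ≈ 6.04 × 133^0.637 = 6.04 × 22.537 ≈ 136.123 kt.
136.123 × 1.852 ≈ 252.10 km/h → 252 km/h.

252 km/h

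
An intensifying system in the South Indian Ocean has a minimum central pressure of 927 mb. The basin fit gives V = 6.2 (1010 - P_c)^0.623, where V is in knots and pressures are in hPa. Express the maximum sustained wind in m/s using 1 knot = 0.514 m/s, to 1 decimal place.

ΔP = 1010 − 927 = 83 mb.
V ≈ 6.2 × 83^0.623 = 6.2 × 15.689 ≈ 97.270 kt.
97.270 × 0.514 ≈ 50.00 m/s → 50.0 m/s.

50.0 m/s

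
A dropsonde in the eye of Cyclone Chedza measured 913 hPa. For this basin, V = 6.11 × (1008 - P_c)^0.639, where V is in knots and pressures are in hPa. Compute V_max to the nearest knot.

ΔP = 1008 − 913 = 95 hPa.
95^0.639 ≈ 18.355.
V ≈ 6.11 × 18.355 ≈ 112.2 kt.

112 kt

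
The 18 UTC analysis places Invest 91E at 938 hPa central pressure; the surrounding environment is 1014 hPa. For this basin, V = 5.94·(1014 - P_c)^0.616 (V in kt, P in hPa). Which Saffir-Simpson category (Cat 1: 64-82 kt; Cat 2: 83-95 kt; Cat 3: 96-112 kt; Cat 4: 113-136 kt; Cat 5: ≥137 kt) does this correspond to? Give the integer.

2

ΔP = 1014 − 938 = 76 hPa.
V ≈ 5.94 × 76^0.616 = 5.94 × 14.41 ≈ 86 kt.
86 kt falls in the Category 2 band.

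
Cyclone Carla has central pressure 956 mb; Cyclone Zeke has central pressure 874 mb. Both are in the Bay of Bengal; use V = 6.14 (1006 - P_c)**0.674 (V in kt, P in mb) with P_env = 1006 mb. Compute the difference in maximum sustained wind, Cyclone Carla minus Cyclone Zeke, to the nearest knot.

-79 kt

Cyclone Carla: ΔP = 50; V ≈ 6.14 × 50^0.674 ≈ 85.76 kt.
Cyclone Zeke: ΔP = 132; V ≈ 6.14 × 132^0.674 ≈ 164.98 kt.
Difference ≈ 85.76 − 164.98 = -79.22 → -79 kt.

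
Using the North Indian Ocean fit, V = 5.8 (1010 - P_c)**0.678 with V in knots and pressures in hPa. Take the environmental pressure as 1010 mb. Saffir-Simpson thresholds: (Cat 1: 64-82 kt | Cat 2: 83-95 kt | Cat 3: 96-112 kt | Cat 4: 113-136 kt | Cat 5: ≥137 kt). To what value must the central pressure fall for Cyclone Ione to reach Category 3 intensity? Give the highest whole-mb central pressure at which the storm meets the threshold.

947 mb

Category 3 begins at V = 96 kt.
Required ΔP = (96/5.8)^(1/0.678) = 16.552^1.475 ≈ 62.76 mb.
P_c ≤ 1010 − 62.76 = 947.24, so the highest integer P_c is 947 mb.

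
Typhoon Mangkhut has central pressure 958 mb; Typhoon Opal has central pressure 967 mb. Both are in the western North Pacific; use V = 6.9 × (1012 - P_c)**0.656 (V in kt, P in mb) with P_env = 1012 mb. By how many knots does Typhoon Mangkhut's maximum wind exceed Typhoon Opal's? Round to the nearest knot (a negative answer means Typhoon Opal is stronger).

Typhoon Mangkhut: ΔP = 54; V ≈ 6.9 × 54^0.656 ≈ 94.47 kt.
Typhoon Opal: ΔP = 45; V ≈ 6.9 × 45^0.656 ≈ 83.82 kt.
Difference ≈ 94.47 − 83.82 = 10.65 → 11 kt.

11 kt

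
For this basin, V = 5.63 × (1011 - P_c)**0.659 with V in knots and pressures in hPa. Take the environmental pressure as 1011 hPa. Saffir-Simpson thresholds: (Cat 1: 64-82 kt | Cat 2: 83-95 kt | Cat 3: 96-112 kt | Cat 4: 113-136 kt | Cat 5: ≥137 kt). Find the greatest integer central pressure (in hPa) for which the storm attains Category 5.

Category 5 begins at V = 137 kt.
Required ΔP = (137/5.63)^(1/0.659) = 24.334^1.517 ≈ 126.91 hPa.
P_c ≤ 1011 − 126.91 = 884.09, so the highest integer P_c is 884 hPa.

884 hPa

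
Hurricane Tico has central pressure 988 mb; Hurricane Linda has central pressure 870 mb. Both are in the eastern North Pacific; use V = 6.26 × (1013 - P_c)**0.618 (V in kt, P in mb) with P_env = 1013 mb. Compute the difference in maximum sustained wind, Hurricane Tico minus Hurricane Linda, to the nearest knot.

-89 kt

Hurricane Tico: ΔP = 25; V ≈ 6.26 × 25^0.618 ≈ 45.76 kt.
Hurricane Linda: ΔP = 143; V ≈ 6.26 × 143^0.618 ≈ 134.45 kt.
Difference ≈ 45.76 − 134.45 = -88.69 → -89 kt.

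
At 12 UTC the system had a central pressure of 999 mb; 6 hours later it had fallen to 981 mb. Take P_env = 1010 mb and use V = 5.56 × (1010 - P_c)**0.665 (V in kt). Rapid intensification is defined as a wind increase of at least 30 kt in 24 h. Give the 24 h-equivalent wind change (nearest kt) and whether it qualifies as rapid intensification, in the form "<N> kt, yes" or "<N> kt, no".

99 kt, yes

V₁: ΔP = 11, V ≈ 5.56 × 11^0.665 ≈ 27.39 kt.
V₂: ΔP = 29, V ≈ 5.56 × 29^0.665 ≈ 52.19 kt.
ΔV over 6 h = 24.80 kt → 24 h equivalent = 24.80 × 24/6 ≈ 99.20 kt.
99 kt ≥ 30 kt ⇒ rapid intensification.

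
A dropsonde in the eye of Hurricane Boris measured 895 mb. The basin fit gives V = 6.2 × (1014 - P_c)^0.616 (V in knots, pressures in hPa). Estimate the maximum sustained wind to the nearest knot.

ΔP = 1014 − 895 = 119 mb.
119^0.616 ≈ 18.991.
V ≈ 6.2 × 18.991 ≈ 117.7 kt.

118 kt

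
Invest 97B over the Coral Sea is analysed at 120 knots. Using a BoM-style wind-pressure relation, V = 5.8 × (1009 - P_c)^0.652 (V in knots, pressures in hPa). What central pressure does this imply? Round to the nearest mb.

ΔP = (V / 5.8)^(1/0.652) = (120/5.8)^1.534.
120/5.8 = 20.690; 20.690^1.534 ≈ 104.24 mb.
P_c = 1009 − 104.24 = 904.76 ≈ 905 mb.

905 mb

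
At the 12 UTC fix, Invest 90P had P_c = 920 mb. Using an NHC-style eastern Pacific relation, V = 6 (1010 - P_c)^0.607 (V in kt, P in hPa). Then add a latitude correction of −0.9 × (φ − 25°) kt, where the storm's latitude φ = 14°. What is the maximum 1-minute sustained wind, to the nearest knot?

102 kt

ΔP = 1010 − 920 = 90 mb.
90^0.607 ≈ 15.354.
V ≈ 6 × 15.354 ≈ 92.1 kt.
Latitude correction: −0.9 × (14 − 25) = 9.9 kt.
Corrected V ≈ 102 kt → 102 kt.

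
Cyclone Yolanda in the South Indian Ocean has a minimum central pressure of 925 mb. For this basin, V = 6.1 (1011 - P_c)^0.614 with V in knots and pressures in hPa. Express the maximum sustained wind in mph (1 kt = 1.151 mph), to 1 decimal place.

108.2 mph

ΔP = 1011 − 925 = 86 mb.
V ≈ 6.1 × 86^0.614 = 6.1 × 15.409 ≈ 93.997 kt.
93.997 × 1.151 ≈ 108.19 mph → 108.2 mph.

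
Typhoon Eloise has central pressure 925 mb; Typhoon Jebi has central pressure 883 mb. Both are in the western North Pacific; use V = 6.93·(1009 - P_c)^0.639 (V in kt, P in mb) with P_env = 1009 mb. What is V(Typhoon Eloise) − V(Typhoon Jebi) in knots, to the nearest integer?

Typhoon Eloise: ΔP = 84; V ≈ 6.93 × 84^0.639 ≈ 117.58 kt.
Typhoon Jebi: ΔP = 126; V ≈ 6.93 × 126^0.639 ≈ 152.36 kt.
Difference ≈ 117.58 − 152.36 = -34.78 → -35 kt.

-35 kt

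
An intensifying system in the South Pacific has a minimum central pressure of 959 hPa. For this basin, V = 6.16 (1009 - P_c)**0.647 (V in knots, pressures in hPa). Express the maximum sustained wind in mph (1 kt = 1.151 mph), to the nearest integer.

89 mph

ΔP = 1009 − 959 = 50 hPa.
V ≈ 6.16 × 50^0.647 = 6.16 × 12.567 ≈ 77.413 kt.
77.413 × 1.151 ≈ 89.10 mph → 89 mph.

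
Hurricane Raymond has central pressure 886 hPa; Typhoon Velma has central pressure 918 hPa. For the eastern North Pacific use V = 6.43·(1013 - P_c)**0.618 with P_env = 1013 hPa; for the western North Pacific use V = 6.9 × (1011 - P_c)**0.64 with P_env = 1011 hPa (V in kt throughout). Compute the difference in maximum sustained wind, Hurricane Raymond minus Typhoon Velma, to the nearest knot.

Hurricane Raymond: ΔP = 127; V ≈ 6.43 × 127^0.618 ≈ 128.34 kt.
Typhoon Velma: ΔP = 93; V ≈ 6.9 × 93^0.64 ≈ 125.51 kt.
Difference ≈ 128.34 − 125.51 = 2.83 → 3 kt.

3 kt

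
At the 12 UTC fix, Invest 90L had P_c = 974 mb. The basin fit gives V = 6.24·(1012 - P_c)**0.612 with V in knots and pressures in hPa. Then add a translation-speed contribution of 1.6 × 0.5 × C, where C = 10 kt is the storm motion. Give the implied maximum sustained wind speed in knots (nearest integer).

ΔP = 1012 − 974 = 38 mb.
38^0.612 ≈ 9.265.
V ≈ 6.24 × 9.265 ≈ 57.8 kt.
Translation term: 1.6 × 0.5 × 10 = 8 kt.
Corrected V ≈ 65.8 kt → 66 kt.

66 kt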